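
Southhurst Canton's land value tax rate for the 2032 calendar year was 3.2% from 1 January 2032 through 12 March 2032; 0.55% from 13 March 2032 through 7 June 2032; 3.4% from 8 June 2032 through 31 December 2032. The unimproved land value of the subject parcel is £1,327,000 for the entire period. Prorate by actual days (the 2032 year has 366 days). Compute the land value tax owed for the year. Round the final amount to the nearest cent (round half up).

£35,606.02

1 January – 12 March 2032: 72 days at 3.2% → £1,327,000 × 3.2% × 72/366 = £8,353.5738
13 March – 7 June 2032: 87 days at 0.55% → £1,327,000 × 0.55% × 87/366 = £1,734.8893
8 June – 31 December 2032: 207 days at 3.4% → £1,327,000 × 3.4% × 207/366 = £25,517.5574
Total = £35,606.0205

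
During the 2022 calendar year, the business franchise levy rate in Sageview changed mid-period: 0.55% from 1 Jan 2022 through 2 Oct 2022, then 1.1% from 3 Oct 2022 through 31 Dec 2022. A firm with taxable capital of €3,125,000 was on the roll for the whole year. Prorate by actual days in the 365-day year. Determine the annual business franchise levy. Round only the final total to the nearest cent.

€21,425.51

1 Jan – 2 Oct 2022: 275 days at 0.55% → €3,125,000 × 0.55% × 275/365 = €12,949.4863
3 Oct – 31 Dec 2022: 90 days at 1.1% → €3,125,000 × 1.1% × 90/365 = €8,476.0274
Total = €21,425.5137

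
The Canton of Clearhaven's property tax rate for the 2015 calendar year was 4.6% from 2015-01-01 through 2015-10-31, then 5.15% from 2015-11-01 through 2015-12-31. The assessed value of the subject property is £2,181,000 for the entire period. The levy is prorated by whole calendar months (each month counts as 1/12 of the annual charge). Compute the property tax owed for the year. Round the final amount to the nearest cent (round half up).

2015-01-01 to 2015-10-31: 10 months at 4.6% → £2,181,000 × 4.6% × 10/12 = £83,605.0000
2015-11-01 to 2015-12-31: 2 months at 5.15% → £2,181,000 × 5.15% × 2/12 = £18,720.2500
Total = £102,325.2500

£102,325.25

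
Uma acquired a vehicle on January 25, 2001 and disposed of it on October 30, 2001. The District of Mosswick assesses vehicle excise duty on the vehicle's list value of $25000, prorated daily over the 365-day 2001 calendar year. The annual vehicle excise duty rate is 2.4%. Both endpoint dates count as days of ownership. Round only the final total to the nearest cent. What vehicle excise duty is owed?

$458.63

Days held (January 25 – October 30, 2001): 279 out of 365
Tax = $25000 × 2.4% × 279/365 = $458.6301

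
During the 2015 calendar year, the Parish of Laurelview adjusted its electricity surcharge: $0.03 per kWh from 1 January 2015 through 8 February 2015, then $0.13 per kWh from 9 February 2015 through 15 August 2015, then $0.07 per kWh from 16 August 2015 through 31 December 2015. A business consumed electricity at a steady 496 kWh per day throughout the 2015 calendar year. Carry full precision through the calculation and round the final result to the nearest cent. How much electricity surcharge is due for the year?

$17,493.92

1 January – 8 February 2015: 39 days × 496 kWh/day = 19,344 kWh at $0.03/kWh → $580.32
9 February – 15 August 2015: 188 days × 496 kWh/day = 93,248 kWh at $0.13/kWh → $12,122.24
16 August – 31 December 2015: 138 days × 496 kWh/day = 68,448 kWh at $0.07/kWh → $4,791.36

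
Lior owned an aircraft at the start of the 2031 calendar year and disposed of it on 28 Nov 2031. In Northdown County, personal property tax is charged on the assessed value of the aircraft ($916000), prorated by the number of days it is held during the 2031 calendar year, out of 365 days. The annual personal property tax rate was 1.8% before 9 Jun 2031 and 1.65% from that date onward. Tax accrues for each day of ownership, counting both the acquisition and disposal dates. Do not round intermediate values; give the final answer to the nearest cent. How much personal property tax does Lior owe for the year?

$14346.07

1 Jan – 8 Jun 2031: 159 days at 1.8% → $916000 × 1.8% × 159/365 = $7182.4438
9 Jun – 28 Nov 2031: 173 days at 1.65% → $916000 × 1.65% × 173/365 = $7163.6219
Total = $14346.0658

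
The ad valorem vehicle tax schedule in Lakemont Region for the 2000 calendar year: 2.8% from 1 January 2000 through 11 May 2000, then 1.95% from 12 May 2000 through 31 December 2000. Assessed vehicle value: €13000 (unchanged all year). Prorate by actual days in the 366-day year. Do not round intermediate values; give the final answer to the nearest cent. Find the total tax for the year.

€293.35

1 January – 11 May 2000: 132 days at 2.8% → €13000 × 2.8% × 132/366 = €131.2787
12 May – 31 December 2000: 234 days at 1.95% → €13000 × 1.95% × 234/366 = €162.0738
Total = €293.3525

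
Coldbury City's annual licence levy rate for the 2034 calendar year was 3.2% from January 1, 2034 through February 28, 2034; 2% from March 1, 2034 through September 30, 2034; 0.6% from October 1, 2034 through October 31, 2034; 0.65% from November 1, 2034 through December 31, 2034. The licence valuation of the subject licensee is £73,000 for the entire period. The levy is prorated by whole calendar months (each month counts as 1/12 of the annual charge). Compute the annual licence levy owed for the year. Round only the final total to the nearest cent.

January 1 – February 28, 2034: 2 months at 3.2% → £73,000 × 3.2% × 2/12 = £389.3333
March 1 – September 30, 2034: 7 months at 2% → £73,000 × 2% × 7/12 = £851.6667
October 1 – October 31, 2034: 1 month at 0.6% → £73,000 × 0.6% × 1/12 = £36.5000
November 1 – December 31, 2034: 2 months at 0.65% → £73,000 × 0.65% × 2/12 = £79.0833
Total = £1,356.5833

£1,356.58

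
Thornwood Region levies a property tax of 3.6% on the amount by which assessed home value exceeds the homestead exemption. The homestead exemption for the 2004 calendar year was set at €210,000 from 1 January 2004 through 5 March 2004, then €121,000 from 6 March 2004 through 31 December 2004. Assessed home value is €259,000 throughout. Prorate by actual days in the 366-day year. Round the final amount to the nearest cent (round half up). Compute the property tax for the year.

1 January – 5 March 2004: 65 days, exemption €210,000 → (€259,000 − €210,000) × 3.6% × 65/366 = €313.2787
6 March – 31 December 2004: 301 days, exemption €121,000 → (€259,000 − €121,000) × 3.6% × 301/366 = €4,085.7049
Total = €4,398.9836

€4,398.98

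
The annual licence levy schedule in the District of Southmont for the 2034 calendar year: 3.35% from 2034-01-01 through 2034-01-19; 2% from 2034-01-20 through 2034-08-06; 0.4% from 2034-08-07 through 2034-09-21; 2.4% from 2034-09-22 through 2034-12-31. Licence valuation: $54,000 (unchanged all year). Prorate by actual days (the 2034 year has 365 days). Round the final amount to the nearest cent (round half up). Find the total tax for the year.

$1,068.83

2034-01-01 to 2034-01-19: 19 days at 3.35% → $54,000 × 3.35% × 19/365 = $94.1671
2034-01-20 to 2034-08-06: 199 days at 2% → $54,000 × 2% × 199/365 = $588.8219
2034-08-07 to 2034-09-21: 46 days at 0.4% → $54,000 × 0.4% × 46/365 = $27.2219
2034-09-22 to 2034-12-31: 101 days at 2.4% → $54,000 × 2.4% × 101/365 = $358.6192
Total = $1,068.8301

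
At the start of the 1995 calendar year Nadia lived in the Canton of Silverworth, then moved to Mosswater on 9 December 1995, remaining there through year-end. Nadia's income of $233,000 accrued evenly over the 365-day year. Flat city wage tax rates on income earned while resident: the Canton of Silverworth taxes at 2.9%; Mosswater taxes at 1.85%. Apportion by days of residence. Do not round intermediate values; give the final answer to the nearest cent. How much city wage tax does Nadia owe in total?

The Canton of Silverworth, 1 January – 8 December 1995: 342 days → $233,000 × 2.9% × 342/365 = $6,331.2164
Mosswater, 9 December – 31 December 1995: 23 days → $233,000 × 1.85% × 23/365 = $271.6205
Total = $6,602.8370

$6,602.84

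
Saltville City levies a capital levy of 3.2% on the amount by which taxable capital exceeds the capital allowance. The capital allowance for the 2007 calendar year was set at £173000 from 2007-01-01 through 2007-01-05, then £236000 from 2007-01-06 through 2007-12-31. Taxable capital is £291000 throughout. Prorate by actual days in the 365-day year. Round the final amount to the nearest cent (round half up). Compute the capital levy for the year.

2007-01-01 to 2007-01-05: 5 days, exemption £173000 → (£291000 − £173000) × 3.2% × 5/365 = £51.7260
2007-01-06 to 2007-12-31: 360 days, exemption £236000 → (£291000 − £236000) × 3.2% × 360/365 = £1735.8904
Total = £1787.6164

£1787.62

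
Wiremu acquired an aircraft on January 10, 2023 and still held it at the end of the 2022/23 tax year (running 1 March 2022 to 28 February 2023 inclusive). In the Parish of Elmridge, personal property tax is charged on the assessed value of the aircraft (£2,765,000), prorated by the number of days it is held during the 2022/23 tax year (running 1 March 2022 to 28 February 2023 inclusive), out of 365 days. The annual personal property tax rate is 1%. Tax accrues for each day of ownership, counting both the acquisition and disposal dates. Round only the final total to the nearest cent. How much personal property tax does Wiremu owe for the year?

£3,787.67

Days held (January 10 – February 28, 2023): 50 out of 365
Tax = £2,765,000 × 1% × 50/365 = £3,787.6712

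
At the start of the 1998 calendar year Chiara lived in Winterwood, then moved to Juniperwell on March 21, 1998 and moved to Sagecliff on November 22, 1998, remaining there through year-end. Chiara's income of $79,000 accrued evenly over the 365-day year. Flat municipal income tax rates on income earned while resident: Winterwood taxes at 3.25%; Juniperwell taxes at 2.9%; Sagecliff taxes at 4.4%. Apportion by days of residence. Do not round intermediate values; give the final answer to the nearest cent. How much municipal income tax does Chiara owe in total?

$2,480.71

Winterwood, January 1 – March 20, 1998: 79 days → $79,000 × 3.25% × 79/365 = $555.7055
Juniperwell, March 21 – November 21, 1998: 246 days → $79,000 × 2.9% × 246/365 = $1,544.0712
Sagecliff, November 22 – December 31, 1998: 40 days → $79,000 × 4.4% × 40/365 = $380.9315
Total = $2,480.7082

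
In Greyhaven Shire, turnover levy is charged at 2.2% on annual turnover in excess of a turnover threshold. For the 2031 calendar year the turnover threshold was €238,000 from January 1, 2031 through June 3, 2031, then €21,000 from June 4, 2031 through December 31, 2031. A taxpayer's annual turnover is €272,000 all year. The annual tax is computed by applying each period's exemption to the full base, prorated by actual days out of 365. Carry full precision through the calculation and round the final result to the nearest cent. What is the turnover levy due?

€3,507.76

January 1 – June 3, 2031: 154 days, exemption €238,000 → (€272,000 − €238,000) × 2.2% × 154/365 = €315.5945
June 4 – December 31, 2031: 211 days, exemption €21,000 → (€272,000 − €21,000) × 2.2% × 211/365 = €3,192.1699
Total = €3,507.7644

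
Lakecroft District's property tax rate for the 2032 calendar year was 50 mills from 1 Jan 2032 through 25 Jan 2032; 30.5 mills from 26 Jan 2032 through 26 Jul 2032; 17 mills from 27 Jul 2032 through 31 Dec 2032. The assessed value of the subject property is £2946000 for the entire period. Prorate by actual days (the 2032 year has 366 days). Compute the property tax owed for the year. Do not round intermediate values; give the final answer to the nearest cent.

1 Jan – 25 Jan 2032: 25 days at 50 mills → £2946000 × 5% × 25/366 = £10061.4754
26 Jan – 26 Jul 2032: 183 days at 30.5 mills → £2946000 × 3.05% × 183/366 = £44926.5000
27 Jul – 31 Dec 2032: 158 days at 17 mills → £2946000 × 1.7% × 158/366 = £21620.0984
Total = £76608.0738

£76608.07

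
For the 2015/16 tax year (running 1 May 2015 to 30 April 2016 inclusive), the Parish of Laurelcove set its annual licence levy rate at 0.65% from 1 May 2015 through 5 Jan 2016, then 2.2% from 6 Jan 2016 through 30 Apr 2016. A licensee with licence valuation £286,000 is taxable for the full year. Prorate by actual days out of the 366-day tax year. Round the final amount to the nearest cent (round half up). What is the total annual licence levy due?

£3,263.99

1 May 2015 – 5 Jan 2016: 250 days at 0.65% → £286,000 × 0.65% × 250/366 = £1,269.8087
6 Jan – 30 Apr 2016: 116 days at 2.2% → £286,000 × 2.2% × 116/366 = £1,994.1858
Total = £3,263.9945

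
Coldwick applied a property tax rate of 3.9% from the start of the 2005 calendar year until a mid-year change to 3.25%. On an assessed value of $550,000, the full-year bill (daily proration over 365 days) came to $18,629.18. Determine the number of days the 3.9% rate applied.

Let d = days at the first rate; then 365 − d days at the second rate.
$550,000 × [3.9%·d + 3.25%·(365−d)] / 365 = $18,629.18
Solving gives d = 77, so the new rate took effect on March 19, 2005.

77 days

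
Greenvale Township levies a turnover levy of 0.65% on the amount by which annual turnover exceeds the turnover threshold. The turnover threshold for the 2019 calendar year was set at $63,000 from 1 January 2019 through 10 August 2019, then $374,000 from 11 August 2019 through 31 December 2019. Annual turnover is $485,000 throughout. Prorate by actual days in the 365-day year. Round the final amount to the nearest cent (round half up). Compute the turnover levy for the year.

$1,951.02

1 January – 10 August 2019: 222 days, exemption $63,000 → ($485,000 − $63,000) × 0.65% × 222/365 = $1,668.3452
11 August – 31 December 2019: 143 days, exemption $374,000 → ($485,000 − $374,000) × 0.65% × 143/365 = $282.6699
Total = $1,951.0151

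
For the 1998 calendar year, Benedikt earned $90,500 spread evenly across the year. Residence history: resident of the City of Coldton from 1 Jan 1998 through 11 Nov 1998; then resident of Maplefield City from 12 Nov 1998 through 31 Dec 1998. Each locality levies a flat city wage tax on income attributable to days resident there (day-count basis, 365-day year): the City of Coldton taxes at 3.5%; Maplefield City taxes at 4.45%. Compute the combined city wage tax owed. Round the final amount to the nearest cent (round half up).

$3,285.27

The City of Coldton, 1 Jan – 11 Nov 1998: 315 days → $90,500 × 3.5% × 315/365 = $2,733.5959
Maplefield City, 12 Nov – 31 Dec 1998: 50 days → $90,500 × 4.45% × 50/365 = $551.6781
Total = $3,285.2740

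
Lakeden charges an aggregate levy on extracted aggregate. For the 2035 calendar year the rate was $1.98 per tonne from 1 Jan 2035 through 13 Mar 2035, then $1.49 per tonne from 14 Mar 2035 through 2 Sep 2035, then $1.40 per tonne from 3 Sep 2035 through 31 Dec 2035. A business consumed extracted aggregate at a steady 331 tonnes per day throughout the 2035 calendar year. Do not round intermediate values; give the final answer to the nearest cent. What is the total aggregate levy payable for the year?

$188,117.23

1 Jan – 13 Mar 2035: 72 days × 331 tonnes/day = 23,832 tonnes at $1.98/tonne → $47,187.36
14 Mar – 2 Sep 2035: 173 days × 331 tonnes/day = 57,263 tonnes at $1.49/tonne → $85,321.87
3 Sep – 31 Dec 2035: 120 days × 331 tonnes/day = 39,720 tonnes at $1.40/tonne → $55,608.00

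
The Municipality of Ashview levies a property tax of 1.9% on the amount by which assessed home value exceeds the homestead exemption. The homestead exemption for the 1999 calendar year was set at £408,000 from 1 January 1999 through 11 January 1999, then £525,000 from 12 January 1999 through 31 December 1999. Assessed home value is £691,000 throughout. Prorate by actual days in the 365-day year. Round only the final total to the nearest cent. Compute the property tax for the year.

£3,220.99

1 January – 11 January 1999: 11 days, exemption £408,000 → (£691,000 − £408,000) × 1.9% × 11/365 = £162.0466
12 January – 31 December 1999: 354 days, exemption £525,000 → (£691,000 − £525,000) × 1.9% × 354/365 = £3,058.9479
Total = £3,220.9945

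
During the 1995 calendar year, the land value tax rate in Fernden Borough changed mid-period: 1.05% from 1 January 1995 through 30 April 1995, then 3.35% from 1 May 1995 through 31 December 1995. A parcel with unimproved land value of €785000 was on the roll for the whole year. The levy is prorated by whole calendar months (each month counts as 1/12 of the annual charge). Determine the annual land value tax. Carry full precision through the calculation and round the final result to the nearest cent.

€20279.17

1 January – 30 April 1995: 4 months at 1.05% → €785000 × 1.05% × 4/12 = €2747.5000
1 May – 31 December 1995: 8 months at 3.35% → €785000 × 3.35% × 8/12 = €17531.6667
Total = €20279.1667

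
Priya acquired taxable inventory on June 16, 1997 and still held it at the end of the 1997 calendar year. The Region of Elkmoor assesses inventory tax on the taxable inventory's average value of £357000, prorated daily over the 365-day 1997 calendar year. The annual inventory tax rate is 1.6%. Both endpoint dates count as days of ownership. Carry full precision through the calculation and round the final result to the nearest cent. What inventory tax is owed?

£3114.21

Days held (June 16 – December 31, 1997): 199 out of 365
Tax = £357000 × 1.6% × 199/365 = £3114.2137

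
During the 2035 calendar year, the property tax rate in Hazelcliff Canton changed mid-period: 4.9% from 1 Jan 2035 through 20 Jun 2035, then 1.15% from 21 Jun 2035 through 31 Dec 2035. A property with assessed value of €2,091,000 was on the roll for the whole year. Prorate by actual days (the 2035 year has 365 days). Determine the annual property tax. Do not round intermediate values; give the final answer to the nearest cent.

1 Jan – 20 Jun 2035: 171 days at 4.9% → €2,091,000 × 4.9% × 171/365 = €48,001.3397
21 Jun – 31 Dec 2035: 194 days at 1.15% → €2,091,000 × 1.15% × 194/365 = €12,780.8795
Total = €60,782.2192

€60,782.22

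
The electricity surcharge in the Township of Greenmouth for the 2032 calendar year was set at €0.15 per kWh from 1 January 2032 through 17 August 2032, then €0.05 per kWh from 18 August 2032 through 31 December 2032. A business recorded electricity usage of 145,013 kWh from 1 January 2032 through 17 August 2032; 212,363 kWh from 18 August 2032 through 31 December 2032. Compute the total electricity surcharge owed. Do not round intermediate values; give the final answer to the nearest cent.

1 January – 17 August 2032: 145,013 kWh at €0.15/kWh → €21,751.95
18 August – 31 December 2032: 212,363 kWh at €0.05/kWh → €10,618.15

€32,370.10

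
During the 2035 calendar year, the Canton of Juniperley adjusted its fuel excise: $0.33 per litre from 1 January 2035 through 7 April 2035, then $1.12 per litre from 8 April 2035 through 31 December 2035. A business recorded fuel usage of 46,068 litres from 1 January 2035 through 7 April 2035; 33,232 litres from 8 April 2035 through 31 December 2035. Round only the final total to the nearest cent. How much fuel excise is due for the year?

1 January – 7 April 2035: 46,068 litres at $0.33/litre → $15202.44
8 April – 31 December 2035: 33,232 litres at $1.12/litre → $37219.84

$52422.28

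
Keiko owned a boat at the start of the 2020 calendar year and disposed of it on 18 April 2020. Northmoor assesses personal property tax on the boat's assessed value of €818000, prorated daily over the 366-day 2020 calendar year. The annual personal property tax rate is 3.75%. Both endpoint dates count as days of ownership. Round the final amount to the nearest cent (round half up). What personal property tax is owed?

€9135.45

Days held (1 January – 18 April 2020): 109 out of 366
Tax = €818000 × 3.75% × 109/366 = €9135.4508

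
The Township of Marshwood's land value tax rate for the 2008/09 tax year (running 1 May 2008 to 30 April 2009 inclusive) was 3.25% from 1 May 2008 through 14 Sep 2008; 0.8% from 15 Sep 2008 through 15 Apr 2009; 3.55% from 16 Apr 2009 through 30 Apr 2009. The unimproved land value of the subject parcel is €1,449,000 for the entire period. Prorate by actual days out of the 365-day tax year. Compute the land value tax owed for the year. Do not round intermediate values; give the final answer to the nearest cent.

€26,554.41

1 May – 14 Sep 2008: 137 days at 3.25% → €1,449,000 × 3.25% × 137/365 = €17,675.8151
15 Sep 2008 – 15 Apr 2009: 213 days at 0.8% → €1,449,000 × 0.8% × 213/365 = €6,764.6466
16 Apr – 30 Apr 2009: 15 days at 3.55% → €1,449,000 × 3.55% × 15/365 = €2,113.9521
Total = €26,554.4137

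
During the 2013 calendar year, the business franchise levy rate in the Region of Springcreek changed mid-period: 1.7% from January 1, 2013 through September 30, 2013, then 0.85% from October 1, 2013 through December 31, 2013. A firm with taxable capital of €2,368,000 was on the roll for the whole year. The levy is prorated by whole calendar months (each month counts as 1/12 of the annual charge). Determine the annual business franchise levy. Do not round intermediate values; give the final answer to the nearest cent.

January 1 – September 30, 2013: 9 months at 1.7% → €2,368,000 × 1.7% × 9/12 = €30,192.0000
October 1 – December 31, 2013: 3 months at 0.85% → €2,368,000 × 0.85% × 3/12 = €5,032.0000
Total = €35,224.0000

€35,224.00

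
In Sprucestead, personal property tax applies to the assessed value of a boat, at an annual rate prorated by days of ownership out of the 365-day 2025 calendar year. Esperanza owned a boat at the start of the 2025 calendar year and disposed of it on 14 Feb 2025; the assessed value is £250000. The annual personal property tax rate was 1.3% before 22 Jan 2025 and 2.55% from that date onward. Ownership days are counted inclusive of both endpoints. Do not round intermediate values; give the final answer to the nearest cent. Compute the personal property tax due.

£606.16

1 Jan – 21 Jan 2025: 21 days at 1.3% → £250000 × 1.3% × 21/365 = £186.9863
22 Jan – 14 Feb 2025: 24 days at 2.55% → £250000 × 2.55% × 24/365 = £419.1781
Total = £606.1644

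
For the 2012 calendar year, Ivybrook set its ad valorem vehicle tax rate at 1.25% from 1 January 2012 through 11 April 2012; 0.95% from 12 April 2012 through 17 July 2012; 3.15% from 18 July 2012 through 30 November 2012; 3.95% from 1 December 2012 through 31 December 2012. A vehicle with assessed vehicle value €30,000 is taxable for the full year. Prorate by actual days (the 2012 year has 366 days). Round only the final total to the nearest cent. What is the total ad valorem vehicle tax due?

€631.56

1 January – 11 April 2012: 102 days at 1.25% → €30,000 × 1.25% × 102/366 = €104.5082
12 April – 17 July 2012: 97 days at 0.95% → €30,000 × 0.95% × 97/366 = €75.5328
18 July – 30 November 2012: 136 days at 3.15% → €30,000 × 3.15% × 136/366 = €351.1475
1 December – 31 December 2012: 31 days at 3.95% → €30,000 × 3.95% × 31/366 = €100.3689
Total = €631.5574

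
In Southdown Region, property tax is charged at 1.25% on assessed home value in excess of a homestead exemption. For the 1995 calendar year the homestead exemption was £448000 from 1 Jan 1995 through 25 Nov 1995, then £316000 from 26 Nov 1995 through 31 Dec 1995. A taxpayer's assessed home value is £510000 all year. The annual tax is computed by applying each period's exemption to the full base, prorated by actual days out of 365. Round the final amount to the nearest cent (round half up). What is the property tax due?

£937.74

1 Jan – 25 Nov 1995: 329 days, exemption £448000 → (£510000 − £448000) × 1.25% × 329/365 = £698.5616
26 Nov – 31 Dec 1995: 36 days, exemption £316000 → (£510000 − £316000) × 1.25% × 36/365 = £239.1781
Total = £937.7397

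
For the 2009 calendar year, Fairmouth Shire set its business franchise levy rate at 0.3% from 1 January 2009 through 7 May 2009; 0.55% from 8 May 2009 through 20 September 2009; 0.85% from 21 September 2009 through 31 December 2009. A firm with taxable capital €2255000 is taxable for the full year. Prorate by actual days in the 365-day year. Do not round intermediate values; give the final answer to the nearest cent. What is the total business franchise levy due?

€12331.45

1 January – 7 May 2009: 127 days at 0.3% → €2255000 × 0.3% × 127/365 = €2353.8493
8 May – 20 September 2009: 136 days at 0.55% → €2255000 × 0.55% × 136/365 = €4621.2055
21 September – 31 December 2009: 102 days at 0.85% → €2255000 × 0.85% × 102/365 = €5356.3973
Total = €12331.4521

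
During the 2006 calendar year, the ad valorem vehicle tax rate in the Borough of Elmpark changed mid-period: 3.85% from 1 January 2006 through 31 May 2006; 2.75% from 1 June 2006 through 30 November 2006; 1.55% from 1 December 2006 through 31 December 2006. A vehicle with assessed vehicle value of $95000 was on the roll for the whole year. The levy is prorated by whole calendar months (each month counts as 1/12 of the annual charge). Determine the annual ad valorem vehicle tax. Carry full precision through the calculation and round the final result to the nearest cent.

1 January – 31 May 2006: 5 months at 3.85% → $95000 × 3.85% × 5/12 = $1523.9583
1 June – 30 November 2006: 6 months at 2.75% → $95000 × 2.75% × 6/12 = $1306.2500
1 December – 31 December 2006: 1 month at 1.55% → $95000 × 1.55% × 1/12 = $122.7083
Total = $2952.9167

$2952.92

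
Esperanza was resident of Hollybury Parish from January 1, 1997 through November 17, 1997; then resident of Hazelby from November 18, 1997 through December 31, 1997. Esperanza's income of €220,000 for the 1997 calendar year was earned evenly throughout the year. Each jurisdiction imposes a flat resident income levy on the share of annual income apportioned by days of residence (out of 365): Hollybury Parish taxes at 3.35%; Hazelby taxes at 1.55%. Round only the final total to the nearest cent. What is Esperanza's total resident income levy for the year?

€6,892.63

Hollybury Parish, January 1 – November 17, 1997: 321 days → €220,000 × 3.35% × 321/365 = €6,481.5616
Hazelby, November 18 – December 31, 1997: 44 days → €220,000 × 1.55% × 44/365 = €411.0685
Total = €6,892.6301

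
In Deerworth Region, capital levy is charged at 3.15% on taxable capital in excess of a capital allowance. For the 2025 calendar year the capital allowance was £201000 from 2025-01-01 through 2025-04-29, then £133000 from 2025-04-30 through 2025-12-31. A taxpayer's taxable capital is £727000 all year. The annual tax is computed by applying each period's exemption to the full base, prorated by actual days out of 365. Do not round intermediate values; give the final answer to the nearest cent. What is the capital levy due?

2025-01-01 to 2025-04-29: 119 days, exemption £201000 → (£727000 − £201000) × 3.15% × 119/365 = £5401.9479
2025-04-30 to 2025-12-31: 246 days, exemption £133000 → (£727000 − £133000) × 3.15% × 246/365 = £12610.7014
Total = £18012.6493

£18012.65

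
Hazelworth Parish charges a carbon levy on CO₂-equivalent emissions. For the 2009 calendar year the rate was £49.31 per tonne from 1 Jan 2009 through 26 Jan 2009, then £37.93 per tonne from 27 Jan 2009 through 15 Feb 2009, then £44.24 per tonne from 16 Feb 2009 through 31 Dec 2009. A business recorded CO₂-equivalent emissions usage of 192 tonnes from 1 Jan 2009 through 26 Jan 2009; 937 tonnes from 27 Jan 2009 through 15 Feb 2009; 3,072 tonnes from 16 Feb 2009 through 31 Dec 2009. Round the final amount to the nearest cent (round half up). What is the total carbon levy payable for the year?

£180913.21

1 Jan – 26 Jan 2009: 192 tonnes at £49.31/tonne → £9467.52
27 Jan – 15 Feb 2009: 937 tonnes at £37.93/tonne → £35540.41
16 Feb – 31 Dec 2009: 3,072 tonnes at £44.24/tonne → £135905.28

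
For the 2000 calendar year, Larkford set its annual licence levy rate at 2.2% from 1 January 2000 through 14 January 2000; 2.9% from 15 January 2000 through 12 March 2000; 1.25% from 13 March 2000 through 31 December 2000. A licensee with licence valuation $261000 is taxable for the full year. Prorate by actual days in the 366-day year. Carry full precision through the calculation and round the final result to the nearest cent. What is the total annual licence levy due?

$4039.80

1 January – 14 January 2000: 14 days at 2.2% → $261000 × 2.2% × 14/366 = $219.6393
15 January – 12 March 2000: 58 days at 2.9% → $261000 × 2.9% × 58/366 = $1199.4590
13 March – 31 December 2000: 294 days at 1.25% → $261000 × 1.25% × 294/366 = $2620.6967
Total = $4039.7951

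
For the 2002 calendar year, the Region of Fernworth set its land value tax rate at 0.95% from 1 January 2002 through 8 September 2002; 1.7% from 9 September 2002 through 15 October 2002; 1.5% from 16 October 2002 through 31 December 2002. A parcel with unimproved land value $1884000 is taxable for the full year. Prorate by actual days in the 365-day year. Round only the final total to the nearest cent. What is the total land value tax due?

$21516.31

1 January – 8 September 2002: 251 days at 0.95% → $1884000 × 0.95% × 251/365 = $12307.9397
9 September – 15 October 2002: 37 days at 1.7% → $1884000 × 1.7% × 37/365 = $3246.6740
16 October – 31 December 2002: 77 days at 1.5% → $1884000 × 1.5% × 77/365 = $5961.6986
Total = $21516.3123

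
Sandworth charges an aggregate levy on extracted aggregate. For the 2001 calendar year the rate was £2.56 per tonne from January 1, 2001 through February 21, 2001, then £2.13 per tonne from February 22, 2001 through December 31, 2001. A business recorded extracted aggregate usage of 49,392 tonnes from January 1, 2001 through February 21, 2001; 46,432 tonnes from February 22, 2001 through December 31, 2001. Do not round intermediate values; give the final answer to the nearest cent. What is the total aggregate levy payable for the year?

£225,343.68

January 1 – February 21, 2001: 49,392 tonnes at £2.56/tonne → £126,443.52
February 22 – December 31, 2001: 46,432 tonnes at £2.13/tonne → £98,900.16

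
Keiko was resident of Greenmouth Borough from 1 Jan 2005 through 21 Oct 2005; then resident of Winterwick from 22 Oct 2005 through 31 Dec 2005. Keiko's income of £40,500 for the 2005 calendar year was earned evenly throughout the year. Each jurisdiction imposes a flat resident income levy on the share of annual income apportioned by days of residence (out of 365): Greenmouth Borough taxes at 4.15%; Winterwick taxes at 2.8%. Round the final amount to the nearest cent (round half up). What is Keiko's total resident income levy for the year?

£1,574.40

Greenmouth Borough, 1 Jan – 21 Oct 2005: 294 days → £40,500 × 4.15% × 294/365 = £1,353.8096
Winterwick, 22 Oct – 31 Dec 2005: 71 days → £40,500 × 2.8% × 71/365 = £220.5863
Total = £1,574.3959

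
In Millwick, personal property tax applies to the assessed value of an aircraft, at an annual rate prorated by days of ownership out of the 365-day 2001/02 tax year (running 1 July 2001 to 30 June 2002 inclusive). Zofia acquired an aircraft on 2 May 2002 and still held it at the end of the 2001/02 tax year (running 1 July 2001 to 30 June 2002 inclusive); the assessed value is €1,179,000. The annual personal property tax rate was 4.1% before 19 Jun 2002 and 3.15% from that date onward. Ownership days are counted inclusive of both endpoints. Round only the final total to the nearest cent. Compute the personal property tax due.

€7,577.90

2 May – 18 Jun 2002: 48 days at 4.1% → €1,179,000 × 4.1% × 48/365 = €6,356.9096
19 Jun – 30 Jun 2002: 12 days at 3.15% → €1,179,000 × 3.15% × 12/365 = €1,220.9918
Total = €7,577.9014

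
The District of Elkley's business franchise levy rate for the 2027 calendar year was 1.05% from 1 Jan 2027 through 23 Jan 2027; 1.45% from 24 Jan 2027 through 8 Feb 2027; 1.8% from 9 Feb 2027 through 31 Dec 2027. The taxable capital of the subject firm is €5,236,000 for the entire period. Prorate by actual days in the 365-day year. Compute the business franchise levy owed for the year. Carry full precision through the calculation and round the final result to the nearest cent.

€90,970.12

1 Jan – 23 Jan 2027: 23 days at 1.05% → €5,236,000 × 1.05% × 23/365 = €3,464.3671
24 Jan – 8 Feb 2027: 16 days at 1.45% → €5,236,000 × 1.45% × 16/365 = €3,328.0877
9 Feb – 31 Dec 2027: 326 days at 1.8% → €5,236,000 × 1.8% × 326/365 = €84,177.6658
Total = €90,970.1205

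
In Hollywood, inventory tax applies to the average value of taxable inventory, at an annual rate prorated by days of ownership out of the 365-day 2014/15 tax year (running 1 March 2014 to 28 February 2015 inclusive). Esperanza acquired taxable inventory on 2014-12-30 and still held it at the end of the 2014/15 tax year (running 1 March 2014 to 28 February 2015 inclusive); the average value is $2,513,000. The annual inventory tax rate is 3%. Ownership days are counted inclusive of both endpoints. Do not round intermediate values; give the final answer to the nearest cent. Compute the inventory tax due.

$12,599.42

Days held (2014-12-30 to 2015-02-28): 61 out of 365
Tax = $2,513,000 × 3% × 61/365 = $12,599.4247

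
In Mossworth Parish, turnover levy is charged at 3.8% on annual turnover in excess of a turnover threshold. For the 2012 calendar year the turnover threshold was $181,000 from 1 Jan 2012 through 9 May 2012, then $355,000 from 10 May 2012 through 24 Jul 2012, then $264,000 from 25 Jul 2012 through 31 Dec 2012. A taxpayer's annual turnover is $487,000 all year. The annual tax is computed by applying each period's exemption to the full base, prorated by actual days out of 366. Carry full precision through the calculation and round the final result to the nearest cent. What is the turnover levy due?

1 Jan – 9 May 2012: 130 days, exemption $181,000 → ($487,000 − $181,000) × 3.8% × 130/366 = $4,130.1639
10 May – 24 Jul 2012: 76 days, exemption $355,000 → ($487,000 − $355,000) × 3.8% × 76/366 = $1,041.5738
25 Jul – 31 Dec 2012: 160 days, exemption $264,000 → ($487,000 − $264,000) × 3.8% × 160/366 = $3,704.4809
Total = $8,876.2186

$8,876.22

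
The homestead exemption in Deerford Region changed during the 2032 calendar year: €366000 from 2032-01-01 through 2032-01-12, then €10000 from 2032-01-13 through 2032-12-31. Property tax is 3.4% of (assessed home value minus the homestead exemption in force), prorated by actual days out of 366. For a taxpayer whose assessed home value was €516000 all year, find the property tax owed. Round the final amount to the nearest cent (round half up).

€16807.15

2032-01-01 to 2032-01-12: 12 days, exemption €366000 → (€516000 − €366000) × 3.4% × 12/366 = €167.2131
2032-01-13 to 2032-12-31: 354 days, exemption €10000 → (€516000 − €10000) × 3.4% × 354/366 = €16639.9344
Total = €16807.1475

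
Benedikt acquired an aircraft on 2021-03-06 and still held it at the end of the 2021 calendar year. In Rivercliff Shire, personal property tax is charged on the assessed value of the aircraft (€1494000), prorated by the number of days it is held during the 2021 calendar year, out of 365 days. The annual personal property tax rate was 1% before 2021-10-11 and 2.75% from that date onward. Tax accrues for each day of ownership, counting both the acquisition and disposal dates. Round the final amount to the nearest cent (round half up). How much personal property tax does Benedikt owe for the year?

2021-03-06 to 2021-10-10: 219 days at 1% → €1494000 × 1% × 219/365 = €8964.0000
2021-10-11 to 2021-12-31: 82 days at 2.75% → €1494000 × 2.75% × 82/365 = €9230.0548
Total = €18194.0548

€18194.05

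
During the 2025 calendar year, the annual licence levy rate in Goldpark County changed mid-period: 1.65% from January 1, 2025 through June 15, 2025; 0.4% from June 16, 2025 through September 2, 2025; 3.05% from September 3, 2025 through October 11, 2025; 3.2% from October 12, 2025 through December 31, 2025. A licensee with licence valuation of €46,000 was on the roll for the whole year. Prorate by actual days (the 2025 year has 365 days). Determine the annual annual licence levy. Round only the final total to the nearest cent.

January 1 – June 15, 2025: 166 days at 1.65% → €46,000 × 1.65% × 166/365 = €345.1890
June 16 – September 2, 2025: 79 days at 0.4% → €46,000 × 0.4% × 79/365 = €39.8247
September 3 – October 11, 2025: 39 days at 3.05% → €46,000 × 3.05% × 39/365 = €149.9096
October 12 – December 31, 2025: 81 days at 3.2% → €46,000 × 3.2% × 81/365 = €326.6630
Total = €861.5863

€861.59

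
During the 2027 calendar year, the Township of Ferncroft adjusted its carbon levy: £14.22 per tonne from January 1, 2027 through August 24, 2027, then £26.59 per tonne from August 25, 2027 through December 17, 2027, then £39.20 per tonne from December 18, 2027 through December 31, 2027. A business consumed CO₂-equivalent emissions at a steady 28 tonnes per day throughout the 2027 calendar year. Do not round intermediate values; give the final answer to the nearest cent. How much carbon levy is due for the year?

January 1 – August 24, 2027: 236 days × 28 tonnes/day = 6,608 tonnes at £14.22/tonne → £93,965.76
August 25 – December 17, 2027: 115 days × 28 tonnes/day = 3,220 tonnes at £26.59/tonne → £85,619.80
December 18 – December 31, 2027: 14 days × 28 tonnes/day = 392 tonnes at £39.20/tonne → £15,366.40

£194,951.96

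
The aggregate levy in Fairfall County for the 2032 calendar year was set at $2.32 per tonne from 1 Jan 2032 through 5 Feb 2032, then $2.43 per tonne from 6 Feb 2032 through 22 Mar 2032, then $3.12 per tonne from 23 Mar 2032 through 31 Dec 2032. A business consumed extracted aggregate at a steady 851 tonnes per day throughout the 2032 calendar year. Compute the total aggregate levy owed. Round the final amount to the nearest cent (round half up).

$920,254.38

1 Jan – 5 Feb 2032: 36 days × 851 tonnes/day = 30,636 tonnes at $2.32/tonne → $71,075.52
6 Feb – 22 Mar 2032: 46 days × 851 tonnes/day = 39,146 tonnes at $2.43/tonne → $95,124.78
23 Mar – 31 Dec 2032: 284 days × 851 tonnes/day = 241,684 tonnes at $3.12/tonne → $754,054.08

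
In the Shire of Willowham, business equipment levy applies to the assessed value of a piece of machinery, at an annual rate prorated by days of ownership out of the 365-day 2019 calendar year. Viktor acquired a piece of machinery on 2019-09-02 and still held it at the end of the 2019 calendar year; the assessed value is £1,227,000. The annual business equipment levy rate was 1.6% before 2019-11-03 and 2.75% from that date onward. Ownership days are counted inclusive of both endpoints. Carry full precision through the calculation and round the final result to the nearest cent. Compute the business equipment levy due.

2019-09-02 to 2019-11-02: 62 days at 1.6% → £1,227,000 × 1.6% × 62/365 = £3,334.7507
2019-11-03 to 2019-12-31: 59 days at 2.75% → £1,227,000 × 2.75% × 59/365 = £5,454.2671
Total = £8,789.0178

£8,789.02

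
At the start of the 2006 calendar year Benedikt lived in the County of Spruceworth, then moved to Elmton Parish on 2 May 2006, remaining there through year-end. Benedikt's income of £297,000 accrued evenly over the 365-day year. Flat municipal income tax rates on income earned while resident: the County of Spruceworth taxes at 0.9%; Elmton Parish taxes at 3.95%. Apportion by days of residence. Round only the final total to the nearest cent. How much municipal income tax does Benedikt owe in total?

The County of Spruceworth, 1 January – 1 May 2006: 121 days → £297,000 × 0.9% × 121/365 = £886.1178
Elmton Parish, 2 May – 31 December 2006: 244 days → £297,000 × 3.95% × 244/365 = £7,842.4274
Total = £8,728.5452

£8,728.55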